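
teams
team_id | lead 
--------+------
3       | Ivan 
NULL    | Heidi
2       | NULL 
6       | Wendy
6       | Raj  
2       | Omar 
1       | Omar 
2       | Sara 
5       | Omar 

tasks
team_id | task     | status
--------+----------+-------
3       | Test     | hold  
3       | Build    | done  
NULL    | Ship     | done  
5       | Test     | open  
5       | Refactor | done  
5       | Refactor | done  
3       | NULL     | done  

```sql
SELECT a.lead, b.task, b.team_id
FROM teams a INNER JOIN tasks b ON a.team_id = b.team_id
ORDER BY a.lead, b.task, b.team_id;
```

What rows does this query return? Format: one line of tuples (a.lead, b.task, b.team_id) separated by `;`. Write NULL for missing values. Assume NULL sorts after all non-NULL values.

INNER JOIN keeps only pairs where the ON condition holds.
Matching on a.team_id = b.team_id. A NULL in a compared column never satisfies the condition.
Matched pairs: 6.

(Ivan, Build, 3); (Ivan, Test, 3); (Ivan, NULL, 3); (Omar, Refactor, 5); (Omar, Refactor, 5); (Omar, Test, 5)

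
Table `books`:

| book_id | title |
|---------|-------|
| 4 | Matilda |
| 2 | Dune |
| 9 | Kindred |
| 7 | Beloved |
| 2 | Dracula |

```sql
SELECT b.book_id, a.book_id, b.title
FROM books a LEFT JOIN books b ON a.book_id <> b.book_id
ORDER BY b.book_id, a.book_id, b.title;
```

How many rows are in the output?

18

LEFT JOIN keeps every row from `books a`; unmatched rows get NULL for `books b`'s columns.
Matching on a.book_id <> b.book_id.
- book_id=4: 4 matching b row(s), so 4 row(s) emitted.
- book_id=2: 3 matching b row(s), so 3 row(s) emitted.
- book_id=9: 4 matching b row(s), so 4 row(s) emitted.
- book_id=7: 4 matching b row(s), so 4 row(s) emitted.
- book_id=2: 3 matching b row(s), so 3 row(s) emitted.
Total: 18 rows.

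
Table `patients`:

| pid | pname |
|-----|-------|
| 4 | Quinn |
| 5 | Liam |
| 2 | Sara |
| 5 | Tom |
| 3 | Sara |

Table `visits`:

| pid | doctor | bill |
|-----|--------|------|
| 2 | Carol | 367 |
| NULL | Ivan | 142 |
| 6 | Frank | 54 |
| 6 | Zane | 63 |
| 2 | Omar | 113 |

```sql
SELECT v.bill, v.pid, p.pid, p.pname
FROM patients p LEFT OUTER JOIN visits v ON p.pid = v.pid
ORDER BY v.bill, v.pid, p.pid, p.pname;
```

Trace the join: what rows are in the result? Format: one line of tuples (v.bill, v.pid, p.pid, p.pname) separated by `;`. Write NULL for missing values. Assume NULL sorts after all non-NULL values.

LEFT JOIN keeps every row from `patients`; unmatched rows get NULL for `visits`'s columns.
Matching on p.pid = v.pid. A NULL in a compared column never satisfies the condition.
- p[0] pid=4 → no match; kept with NULLs on the v side.
- p[1] pid=5 → no match; kept with NULLs on the v side.
- p[2] pid=2 → 2 match(es) in v → 2 row(s).
- p[3] pid=5 → no match; kept with NULLs on the v side.
- p[4] pid=3 → no match; kept with NULLs on the v side.
After projecting and ordering:
v.bill | v.pid | p.pid | p.pname
113 | 2 | 2 | Sara
367 | 2 | 2 | Sara
NULL | NULL | 3 | Sara
NULL | NULL | 4 | Quinn
NULL | NULL | 5 | Liam
NULL | NULL | 5 | Tom

(113, 2, 2, Sara); (367, 2, 2, Sara); (NULL, NULL, 3, Sara); (NULL, NULL, 4, Quinn); (NULL, NULL, 5, Liam); (NULL, NULL, 5, Tom)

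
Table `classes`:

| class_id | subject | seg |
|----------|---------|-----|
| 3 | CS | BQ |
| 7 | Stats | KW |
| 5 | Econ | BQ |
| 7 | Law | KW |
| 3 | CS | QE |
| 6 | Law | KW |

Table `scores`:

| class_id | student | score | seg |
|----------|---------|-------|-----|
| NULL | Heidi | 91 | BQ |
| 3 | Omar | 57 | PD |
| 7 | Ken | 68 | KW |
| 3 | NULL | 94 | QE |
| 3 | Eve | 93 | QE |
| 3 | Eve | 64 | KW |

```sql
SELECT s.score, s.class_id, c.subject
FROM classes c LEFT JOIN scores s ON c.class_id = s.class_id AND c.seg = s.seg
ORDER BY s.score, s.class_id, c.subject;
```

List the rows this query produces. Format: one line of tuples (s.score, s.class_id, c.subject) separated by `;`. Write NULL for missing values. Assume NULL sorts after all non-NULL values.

(68, 7, Law); (68, 7, Stats); (93, 3, CS); (94, 3, CS); (NULL, NULL, CS); (NULL, NULL, Econ); (NULL, NULL, Law)

LEFT JOIN keeps every row from `classes`; unmatched rows get NULL for `scores`'s columns.
Matching on c.class_id = s.class_id AND c.seg = s.seg. A NULL in a compared column never satisfies the condition.
Matched pairs: 4; unmatched c rows kept: 3.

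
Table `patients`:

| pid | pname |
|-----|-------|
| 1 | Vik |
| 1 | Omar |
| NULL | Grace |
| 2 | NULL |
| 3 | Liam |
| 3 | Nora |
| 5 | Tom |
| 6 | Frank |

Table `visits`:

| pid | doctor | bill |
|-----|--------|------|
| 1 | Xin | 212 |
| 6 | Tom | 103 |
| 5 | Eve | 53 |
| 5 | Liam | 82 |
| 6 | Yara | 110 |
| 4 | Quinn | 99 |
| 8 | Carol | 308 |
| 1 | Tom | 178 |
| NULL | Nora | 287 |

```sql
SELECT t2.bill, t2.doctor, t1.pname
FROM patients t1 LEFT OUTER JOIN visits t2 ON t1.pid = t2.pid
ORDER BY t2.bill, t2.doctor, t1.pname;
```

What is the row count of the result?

12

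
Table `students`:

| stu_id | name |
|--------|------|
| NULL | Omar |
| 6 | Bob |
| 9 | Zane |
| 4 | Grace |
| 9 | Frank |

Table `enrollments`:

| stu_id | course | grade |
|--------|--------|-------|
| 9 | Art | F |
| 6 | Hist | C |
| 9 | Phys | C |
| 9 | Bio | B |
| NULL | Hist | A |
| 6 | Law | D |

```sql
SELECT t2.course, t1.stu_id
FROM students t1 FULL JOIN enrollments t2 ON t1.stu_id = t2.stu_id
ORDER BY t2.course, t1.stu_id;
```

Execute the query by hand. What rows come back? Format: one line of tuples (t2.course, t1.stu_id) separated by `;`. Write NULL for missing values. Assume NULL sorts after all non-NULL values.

FULL OUTER JOIN keeps every row from both sides; unmatched rows get NULL for the other side's columns.
Matching on t1.stu_id = t2.stu_id. A NULL in a compared column never satisfies the condition.
- t1 (stu_id=NULL) has no partner → padded with NULL.
- t1 (stu_id=6) pairs with 2 row(s) of t2.
- t1 (stu_id=9) pairs with 3 row(s) of t2.
- t1 (stu_id=4) has no partner → padded with NULL.
- t1 (stu_id=9) pairs with 3 row(s) of t2.
- plus 1 unmatched t2 row(s), each kept with NULL t1 columns.

(Art, 9); (Art, 9); (Bio, 9); (Bio, 9); (Hist, 6); (Hist, NULL); (Law, 6); (Phys, 9); (Phys, 9); (NULL, 4); (NULL, NULL)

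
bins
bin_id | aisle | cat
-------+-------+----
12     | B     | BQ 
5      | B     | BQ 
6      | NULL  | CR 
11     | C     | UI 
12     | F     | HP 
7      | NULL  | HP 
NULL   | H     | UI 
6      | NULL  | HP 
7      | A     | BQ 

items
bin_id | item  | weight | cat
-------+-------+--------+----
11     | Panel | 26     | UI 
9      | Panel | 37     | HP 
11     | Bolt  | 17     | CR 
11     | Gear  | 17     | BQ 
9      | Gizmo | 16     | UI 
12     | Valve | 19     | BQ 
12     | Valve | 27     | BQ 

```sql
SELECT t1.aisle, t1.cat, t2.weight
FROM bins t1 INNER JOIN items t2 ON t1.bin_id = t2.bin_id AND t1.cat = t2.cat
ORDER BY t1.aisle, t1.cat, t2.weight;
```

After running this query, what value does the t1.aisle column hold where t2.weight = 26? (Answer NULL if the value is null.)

INNER JOIN keeps only pairs where the ON condition holds.
Matching on t1.bin_id = t2.bin_id AND t1.cat = t2.cat. A NULL in a compared column never satisfies the condition.
Matched pairs: 3.

C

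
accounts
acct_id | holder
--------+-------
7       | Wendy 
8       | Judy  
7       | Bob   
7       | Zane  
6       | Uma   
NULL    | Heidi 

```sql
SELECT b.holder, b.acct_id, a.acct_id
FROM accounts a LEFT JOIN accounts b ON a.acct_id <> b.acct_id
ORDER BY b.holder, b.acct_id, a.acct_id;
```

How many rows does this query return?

LEFT JOIN keeps every row from `accounts a`; unmatched rows get NULL for `accounts b`'s columns.
Matching on a.acct_id <> b.acct_id. A NULL in a compared column never satisfies the condition.
- acct_id=7: 2 matching b row(s), so 2 row(s) emitted.
- acct_id=8: 4 matching b row(s), so 4 row(s) emitted.
- acct_id=7: 2 matching b row(s), so 2 row(s) emitted.
- acct_id=7: 2 matching b row(s), so 2 row(s) emitted.
- acct_id=6: 4 matching b row(s), so 4 row(s) emitted.
- acct_id=NULL: no b row matches, row kept with b columns NULL.
Total: 14 matched + 1 padded = 15 rows.

15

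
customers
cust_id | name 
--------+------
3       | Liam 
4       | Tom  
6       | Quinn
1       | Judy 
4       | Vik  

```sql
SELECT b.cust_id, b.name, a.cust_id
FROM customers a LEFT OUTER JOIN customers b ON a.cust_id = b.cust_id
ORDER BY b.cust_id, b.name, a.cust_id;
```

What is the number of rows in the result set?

7

LEFT JOIN keeps every row from `customers a`; unmatched rows get NULL for `customers b`'s columns.
Matching on a.cust_id = b.cust_id.
- a[0] cust_id=3 → 1 match(es) in b → 1 row(s).
- a[1] cust_id=4 → 2 match(es) in b → 2 row(s).
- a[2] cust_id=6 → 1 match(es) in b → 1 row(s).
- a[3] cust_id=1 → 1 match(es) in b → 1 row(s).
- a[4] cust_id=4 → 2 match(es) in b → 2 row(s).
Total: 7 rows.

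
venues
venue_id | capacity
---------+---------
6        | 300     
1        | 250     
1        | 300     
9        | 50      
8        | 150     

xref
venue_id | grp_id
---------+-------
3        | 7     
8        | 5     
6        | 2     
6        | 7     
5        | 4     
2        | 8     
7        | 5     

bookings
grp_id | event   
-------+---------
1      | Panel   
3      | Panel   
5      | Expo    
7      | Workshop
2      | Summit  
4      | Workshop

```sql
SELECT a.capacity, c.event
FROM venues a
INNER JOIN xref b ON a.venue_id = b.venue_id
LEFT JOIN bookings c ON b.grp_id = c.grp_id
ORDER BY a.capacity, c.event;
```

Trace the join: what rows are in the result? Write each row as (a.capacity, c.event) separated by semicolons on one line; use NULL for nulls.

Evaluate left to right. First `venues a INNER JOIN xref b` on venue_id: 3 row(s).
Then LEFT JOIN `bookings c` on grp_id: each of those 3 rows is kept; rows whose b.grp_id has no match in c get NULL for c's columns.

(150, Expo); (300, Summit); (300, Workshop)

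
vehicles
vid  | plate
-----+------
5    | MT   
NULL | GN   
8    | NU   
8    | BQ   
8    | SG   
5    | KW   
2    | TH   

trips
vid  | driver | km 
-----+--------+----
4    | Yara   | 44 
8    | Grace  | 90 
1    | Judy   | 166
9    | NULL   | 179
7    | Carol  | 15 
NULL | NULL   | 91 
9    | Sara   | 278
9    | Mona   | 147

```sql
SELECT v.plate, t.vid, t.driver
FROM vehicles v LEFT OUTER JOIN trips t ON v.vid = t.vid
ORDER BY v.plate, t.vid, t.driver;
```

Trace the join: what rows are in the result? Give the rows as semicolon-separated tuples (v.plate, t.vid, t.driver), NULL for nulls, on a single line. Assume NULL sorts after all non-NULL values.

(BQ, 8, Grace); (GN, NULL, NULL); (KW, NULL, NULL); (MT, NULL, NULL); (NU, 8, Grace); (SG, 8, Grace); (TH, NULL, NULL)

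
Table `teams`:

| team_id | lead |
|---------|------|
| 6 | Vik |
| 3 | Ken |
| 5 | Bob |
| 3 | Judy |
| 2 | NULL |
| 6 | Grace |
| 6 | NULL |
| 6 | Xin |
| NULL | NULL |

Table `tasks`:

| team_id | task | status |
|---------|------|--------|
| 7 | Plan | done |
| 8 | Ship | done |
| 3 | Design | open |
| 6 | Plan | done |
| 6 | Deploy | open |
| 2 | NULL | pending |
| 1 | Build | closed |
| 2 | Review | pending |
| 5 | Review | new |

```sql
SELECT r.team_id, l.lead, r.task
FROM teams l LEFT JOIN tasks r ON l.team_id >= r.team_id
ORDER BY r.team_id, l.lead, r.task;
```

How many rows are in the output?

LEFT JOIN keeps every row from `teams`; unmatched rows get NULL for `tasks`'s columns.
Matching on l.team_id >= r.team_id. A NULL in a compared column never satisfies the condition.
- l[0] team_id=6 → 7 match(es) in r → 7 row(s).
- l[1] team_id=3 → 4 match(es) in r → 4 row(s).
- l[2] team_id=5 → 5 match(es) in r → 5 row(s).
- l[3] team_id=3 → 4 match(es) in r → 4 row(s).
- l[4] team_id=2 → 3 match(es) in r → 3 row(s).
- l[5] team_id=6 → 7 match(es) in r → 7 row(s).
- l[6] team_id=6 → 7 match(es) in r → 7 row(s).
- l[7] team_id=6 → 7 match(es) in r → 7 row(s).
- l[8] team_id=NULL → no match; kept with NULLs on the r side.
Total: 44 matched + 1 padded = 45 rows.

45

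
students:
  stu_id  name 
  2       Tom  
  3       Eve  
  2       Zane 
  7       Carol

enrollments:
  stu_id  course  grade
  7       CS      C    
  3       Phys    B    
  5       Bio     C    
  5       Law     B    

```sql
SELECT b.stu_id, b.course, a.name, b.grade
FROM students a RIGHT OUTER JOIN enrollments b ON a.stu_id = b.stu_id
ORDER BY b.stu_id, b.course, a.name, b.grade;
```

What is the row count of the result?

4

RIGHT JOIN keeps every row from `enrollments`; unmatched rows get NULL for `students`'s columns.
Matching on a.stu_id = b.stu_id.
- stu_id=2: no matching b row.
- stu_id=3: 1 matching b row(s), so 1 row(s) emitted.
- stu_id=2: no matching b row.
- stu_id=7: 1 matching b row(s), so 1 row(s) emitted.
- 2 row(s) from b found no a partner → padded with NULL.
Total: 2 matched + 2 padded = 4 rows.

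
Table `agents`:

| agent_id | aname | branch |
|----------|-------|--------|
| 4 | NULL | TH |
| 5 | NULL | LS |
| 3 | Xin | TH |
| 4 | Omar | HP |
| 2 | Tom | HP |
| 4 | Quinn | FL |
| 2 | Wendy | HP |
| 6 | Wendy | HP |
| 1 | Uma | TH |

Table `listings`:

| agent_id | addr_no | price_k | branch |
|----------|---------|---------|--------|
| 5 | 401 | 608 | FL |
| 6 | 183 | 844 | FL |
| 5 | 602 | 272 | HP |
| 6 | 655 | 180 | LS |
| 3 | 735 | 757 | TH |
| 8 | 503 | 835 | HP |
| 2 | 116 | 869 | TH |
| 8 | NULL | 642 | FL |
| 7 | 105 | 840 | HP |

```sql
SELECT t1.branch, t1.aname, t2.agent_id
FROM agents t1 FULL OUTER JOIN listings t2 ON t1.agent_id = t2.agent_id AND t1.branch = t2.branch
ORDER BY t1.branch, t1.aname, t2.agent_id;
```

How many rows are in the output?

FULL OUTER JOIN keeps every row from both sides; unmatched rows get NULL for the other side's columns.
Matching on t1.agent_id = t2.agent_id AND t1.branch = t2.branch.
- agent_id=4, branch=TH: no t2 row matches, row kept with t2 columns NULL.
- agent_id=5, branch=LS: no t2 row matches, row kept with t2 columns NULL.
- agent_id=3, branch=TH: 1 matching t2 row(s), so 1 row(s) emitted.
- agent_id=4, branch=HP: no t2 row matches, row kept with t2 columns NULL.
- agent_id=2, branch=HP: no t2 row matches, row kept with t2 columns NULL.
- agent_id=4, branch=FL: no t2 row matches, row kept with t2 columns NULL.
- agent_id=2, branch=HP: no t2 row matches, row kept with t2 columns NULL.
- agent_id=6, branch=HP: no t2 row matches, row kept with t2 columns NULL.
- agent_id=1, branch=TH: no t2 row matches, row kept with t2 columns NULL.
- 8 t2 row(s) had no t1 match → kept, t1 columns NULL.
Total: 1 matched + 16 padded = 17 rows.

17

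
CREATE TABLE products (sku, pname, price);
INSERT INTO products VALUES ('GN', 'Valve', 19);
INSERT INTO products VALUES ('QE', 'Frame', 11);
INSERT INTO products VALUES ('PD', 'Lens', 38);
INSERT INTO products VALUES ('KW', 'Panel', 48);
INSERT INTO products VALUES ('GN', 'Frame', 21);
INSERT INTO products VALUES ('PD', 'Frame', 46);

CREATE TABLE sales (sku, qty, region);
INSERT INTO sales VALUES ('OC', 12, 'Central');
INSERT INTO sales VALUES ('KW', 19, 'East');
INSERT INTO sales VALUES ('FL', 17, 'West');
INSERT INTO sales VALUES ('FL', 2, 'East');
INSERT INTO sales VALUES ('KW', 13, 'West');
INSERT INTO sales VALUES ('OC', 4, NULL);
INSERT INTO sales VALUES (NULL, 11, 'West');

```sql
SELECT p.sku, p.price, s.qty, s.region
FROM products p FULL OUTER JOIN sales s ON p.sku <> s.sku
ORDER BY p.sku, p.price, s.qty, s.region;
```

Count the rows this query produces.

FULL OUTER JOIN keeps every row from both sides; unmatched rows get NULL for the other side's columns.
Matching on p.sku <> s.sku. A NULL in a compared column never satisfies the condition.
- p[0] sku=GN → 6 match(es) in s → 6 row(s).
- p[1] sku=QE → 6 match(es) in s → 6 row(s).
- p[2] sku=PD → 6 match(es) in s → 6 row(s).
- p[3] sku=KW → 4 match(es) in s → 4 row(s).
- p[4] sku=GN → 6 match(es) in s → 6 row(s).
- p[5] sku=PD → 6 match(es) in s → 6 row(s).
- plus 1 unmatched s row(s), each kept with NULL p columns.
Total: 34 matched + 1 padded = 35 rows.

35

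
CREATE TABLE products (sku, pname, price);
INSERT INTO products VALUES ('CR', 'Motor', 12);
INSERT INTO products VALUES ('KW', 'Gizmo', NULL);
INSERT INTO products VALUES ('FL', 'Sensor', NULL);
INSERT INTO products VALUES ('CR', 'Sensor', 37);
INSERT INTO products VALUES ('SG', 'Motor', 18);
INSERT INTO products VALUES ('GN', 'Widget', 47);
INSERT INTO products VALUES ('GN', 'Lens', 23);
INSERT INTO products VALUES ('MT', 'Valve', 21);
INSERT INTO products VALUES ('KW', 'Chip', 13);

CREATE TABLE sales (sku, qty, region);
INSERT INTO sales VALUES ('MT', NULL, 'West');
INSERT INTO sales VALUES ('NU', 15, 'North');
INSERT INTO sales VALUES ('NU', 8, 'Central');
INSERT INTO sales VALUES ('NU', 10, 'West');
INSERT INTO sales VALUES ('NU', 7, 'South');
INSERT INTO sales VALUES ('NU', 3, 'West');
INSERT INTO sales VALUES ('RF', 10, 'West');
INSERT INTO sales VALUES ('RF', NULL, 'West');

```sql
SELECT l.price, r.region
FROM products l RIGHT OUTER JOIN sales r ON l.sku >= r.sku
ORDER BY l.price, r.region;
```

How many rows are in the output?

9

RIGHT JOIN keeps every row from `sales`; unmatched rows get NULL for `products`'s columns.
Matching on l.sku >= r.sku.
- l[0] sku=CR → no match.
- l[1] sku=KW → no match.
- l[2] sku=FL → no match.
- l[3] sku=CR → no match.
- l[4] sku=SG → 8 match(es) in r → 8 row(s).
- l[5] sku=GN → no match.
- l[6] sku=GN → no match.
- l[7] sku=MT → 1 match(es) in r → 1 row(s).
- l[8] sku=KW → no match.
- every r row matched at least one l row.
Total: 9 rows.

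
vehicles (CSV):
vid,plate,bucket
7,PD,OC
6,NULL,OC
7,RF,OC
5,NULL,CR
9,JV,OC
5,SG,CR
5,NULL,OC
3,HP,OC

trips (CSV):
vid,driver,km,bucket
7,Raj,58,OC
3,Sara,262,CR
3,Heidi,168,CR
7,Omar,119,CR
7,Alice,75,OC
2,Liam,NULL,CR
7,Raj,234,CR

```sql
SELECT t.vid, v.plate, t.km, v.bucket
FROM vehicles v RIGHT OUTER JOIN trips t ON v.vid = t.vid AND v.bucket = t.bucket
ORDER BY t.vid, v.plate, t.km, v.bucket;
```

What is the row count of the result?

9

RIGHT JOIN keeps every row from `trips`; unmatched rows get NULL for `vehicles`'s columns.
Matching on v.vid = t.vid AND v.bucket = t.bucket.
Matched pairs: 4; unmatched t rows kept: 5.
Total: 4 matched + 5 padded = 9 rows.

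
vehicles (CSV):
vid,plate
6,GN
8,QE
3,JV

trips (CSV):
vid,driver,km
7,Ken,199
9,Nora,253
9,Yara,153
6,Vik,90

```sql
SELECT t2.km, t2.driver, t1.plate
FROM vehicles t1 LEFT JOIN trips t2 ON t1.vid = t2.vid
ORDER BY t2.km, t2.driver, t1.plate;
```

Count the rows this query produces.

LEFT JOIN keeps every row from `vehicles`; unmatched rows get NULL for `trips`'s columns.
Matching on t1.vid = t2.vid.
- vid=6: 1 matching t2 row(s), so 1 row(s) emitted.
- vid=8: no t2 row matches, row kept with t2 columns NULL.
- vid=3: no t2 row matches, row kept with t2 columns NULL.
Total: 1 matched + 2 padded = 3 rows.

3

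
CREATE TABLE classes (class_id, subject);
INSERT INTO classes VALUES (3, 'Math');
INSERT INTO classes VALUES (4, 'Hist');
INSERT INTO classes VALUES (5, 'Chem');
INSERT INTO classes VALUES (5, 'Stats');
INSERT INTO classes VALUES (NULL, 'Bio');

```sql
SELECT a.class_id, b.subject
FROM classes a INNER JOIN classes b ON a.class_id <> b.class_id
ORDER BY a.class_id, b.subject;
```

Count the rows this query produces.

INNER JOIN keeps only pairs where the ON condition holds.
Matching on a.class_id <> b.class_id. A NULL in a compared column never satisfies the condition.
- a[0] class_id=3 → 3 match(es) in b → 3 row(s).
- a[1] class_id=4 → 3 match(es) in b → 3 row(s).
- a[2] class_id=5 → 2 match(es) in b → 2 row(s).
- a[3] class_id=5 → 2 match(es) in b → 2 row(s).
- a[4] class_id=NULL → no match; dropped.
Total: 10 rows.

10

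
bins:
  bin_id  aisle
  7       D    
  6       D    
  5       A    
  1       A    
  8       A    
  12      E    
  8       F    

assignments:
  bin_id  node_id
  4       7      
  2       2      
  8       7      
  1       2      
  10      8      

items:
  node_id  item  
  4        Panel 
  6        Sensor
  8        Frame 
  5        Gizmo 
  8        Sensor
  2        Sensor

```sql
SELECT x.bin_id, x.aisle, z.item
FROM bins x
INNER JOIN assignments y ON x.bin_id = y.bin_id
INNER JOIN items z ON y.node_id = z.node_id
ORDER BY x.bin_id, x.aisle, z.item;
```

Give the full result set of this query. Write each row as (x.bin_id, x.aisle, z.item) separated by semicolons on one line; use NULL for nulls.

(1, A, Sensor)

Step 1 — x INNER JOIN y on bin_id → 3 row(s).
Then INNER JOIN `items z` on node_id: keep only rows whose y.node_id appears in z.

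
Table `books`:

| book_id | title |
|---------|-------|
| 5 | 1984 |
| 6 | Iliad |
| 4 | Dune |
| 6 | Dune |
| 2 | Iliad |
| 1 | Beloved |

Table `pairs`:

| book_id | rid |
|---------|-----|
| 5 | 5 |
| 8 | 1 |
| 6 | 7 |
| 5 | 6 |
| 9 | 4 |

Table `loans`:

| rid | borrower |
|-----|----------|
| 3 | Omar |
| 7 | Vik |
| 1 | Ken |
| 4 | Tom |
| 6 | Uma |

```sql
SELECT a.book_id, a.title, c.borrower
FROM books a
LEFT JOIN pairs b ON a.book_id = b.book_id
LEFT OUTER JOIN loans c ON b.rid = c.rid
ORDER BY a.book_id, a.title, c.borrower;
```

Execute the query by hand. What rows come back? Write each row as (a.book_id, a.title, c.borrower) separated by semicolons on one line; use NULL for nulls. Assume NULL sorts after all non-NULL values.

(1, Beloved, NULL); (2, Iliad, NULL); (4, Dune, NULL); (5, 1984, Uma); (5, 1984, NULL); (6, Dune, Vik); (6, Iliad, Vik)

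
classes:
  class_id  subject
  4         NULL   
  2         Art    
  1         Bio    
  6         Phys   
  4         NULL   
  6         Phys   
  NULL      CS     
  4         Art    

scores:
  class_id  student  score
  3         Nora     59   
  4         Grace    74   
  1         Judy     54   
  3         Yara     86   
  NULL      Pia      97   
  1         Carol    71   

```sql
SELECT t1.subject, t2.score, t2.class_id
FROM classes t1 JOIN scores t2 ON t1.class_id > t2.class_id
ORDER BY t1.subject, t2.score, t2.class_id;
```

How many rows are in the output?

24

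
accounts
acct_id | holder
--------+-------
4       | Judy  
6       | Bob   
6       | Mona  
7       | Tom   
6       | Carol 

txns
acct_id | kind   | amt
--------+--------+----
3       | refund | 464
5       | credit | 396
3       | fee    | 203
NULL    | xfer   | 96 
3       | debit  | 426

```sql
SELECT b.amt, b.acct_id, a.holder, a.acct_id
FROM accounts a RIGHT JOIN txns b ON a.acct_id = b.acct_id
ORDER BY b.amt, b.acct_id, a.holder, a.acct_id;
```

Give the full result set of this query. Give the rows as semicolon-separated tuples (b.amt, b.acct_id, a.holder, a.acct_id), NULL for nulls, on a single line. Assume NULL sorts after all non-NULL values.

(96, NULL, NULL, NULL); (203, 3, NULL, NULL); (396, 5, NULL, NULL); (426, 3, NULL, NULL); (464, 3, NULL, NULL)

RIGHT JOIN keeps every row from `txns`; unmatched rows get NULL for `accounts`'s columns.
Matching on a.acct_id = b.acct_id. A NULL in a compared column never satisfies the condition.
- a row (acct_id=4): no match.
- a row (acct_id=6): no match.
- a row (acct_id=6): no match.
- a row (acct_id=7): no match.
- a row (acct_id=6): no match.
- 5 row(s) from b found no a partner → padded with NULL.
After projecting and ordering:
b.amt | b.acct_id | a.holder | a.acct_id
96 | NULL | NULL | NULL
203 | 3 | NULL | NULL
396 | 5 | NULL | NULL
426 | 3 | NULL | NULL
464 | 3 | NULL | NULL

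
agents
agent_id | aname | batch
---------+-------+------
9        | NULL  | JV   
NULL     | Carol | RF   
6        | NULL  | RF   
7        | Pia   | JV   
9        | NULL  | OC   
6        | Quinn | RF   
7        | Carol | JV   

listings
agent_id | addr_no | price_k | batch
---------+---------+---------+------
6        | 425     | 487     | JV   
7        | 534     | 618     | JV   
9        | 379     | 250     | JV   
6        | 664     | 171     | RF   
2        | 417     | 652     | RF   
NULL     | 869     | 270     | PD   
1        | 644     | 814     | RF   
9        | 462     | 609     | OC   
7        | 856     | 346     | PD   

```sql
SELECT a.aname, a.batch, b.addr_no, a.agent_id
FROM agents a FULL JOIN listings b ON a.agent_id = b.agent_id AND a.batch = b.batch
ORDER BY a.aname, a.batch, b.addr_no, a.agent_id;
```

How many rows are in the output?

12

FULL OUTER JOIN keeps every row from both sides; unmatched rows get NULL for the other side's columns.
Matching on a.agent_id = b.agent_id AND a.batch = b.batch. A NULL in a compared column never satisfies the condition.
Matched pairs: 6; unmatched a rows kept: 1; unmatched b rows kept: 5.
Total: 6 matched + 6 padded = 12 rows.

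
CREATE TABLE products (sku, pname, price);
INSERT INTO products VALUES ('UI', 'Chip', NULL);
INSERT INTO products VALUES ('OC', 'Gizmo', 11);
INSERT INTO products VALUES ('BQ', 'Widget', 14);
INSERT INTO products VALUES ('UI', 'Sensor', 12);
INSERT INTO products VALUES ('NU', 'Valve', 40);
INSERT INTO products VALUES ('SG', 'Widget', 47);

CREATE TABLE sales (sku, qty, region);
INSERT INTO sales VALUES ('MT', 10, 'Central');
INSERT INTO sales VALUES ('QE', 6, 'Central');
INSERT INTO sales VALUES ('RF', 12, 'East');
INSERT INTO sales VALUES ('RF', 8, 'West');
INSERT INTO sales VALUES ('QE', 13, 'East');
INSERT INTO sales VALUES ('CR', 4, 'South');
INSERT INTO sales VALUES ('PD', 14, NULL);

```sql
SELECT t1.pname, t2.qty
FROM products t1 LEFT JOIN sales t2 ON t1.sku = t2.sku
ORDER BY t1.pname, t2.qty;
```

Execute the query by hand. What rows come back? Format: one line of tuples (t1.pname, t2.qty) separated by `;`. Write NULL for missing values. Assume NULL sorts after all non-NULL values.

LEFT JOIN keeps every row from `products`; unmatched rows get NULL for `sales`'s columns.
Matching on t1.sku = t2.sku.
- sku=UI: no t2 row matches, row kept with t2 columns NULL.
- sku=OC: no t2 row matches, row kept with t2 columns NULL.
- sku=BQ: no t2 row matches, row kept with t2 columns NULL.
- sku=UI: no t2 row matches, row kept with t2 columns NULL.
- sku=NU: no t2 row matches, row kept with t2 columns NULL.
- sku=SG: no t2 row matches, row kept with t2 columns NULL.
After projecting and ordering:
t1.pname | t2.qty
Chip | NULL
Gizmo | NULL
Sensor | NULL
Valve | NULL
Widget | NULL
Widget | NULL

(Chip, NULL); (Gizmo, NULL); (Sensor, NULL); (Valve, NULL); (Widget, NULL); (Widget, NULL)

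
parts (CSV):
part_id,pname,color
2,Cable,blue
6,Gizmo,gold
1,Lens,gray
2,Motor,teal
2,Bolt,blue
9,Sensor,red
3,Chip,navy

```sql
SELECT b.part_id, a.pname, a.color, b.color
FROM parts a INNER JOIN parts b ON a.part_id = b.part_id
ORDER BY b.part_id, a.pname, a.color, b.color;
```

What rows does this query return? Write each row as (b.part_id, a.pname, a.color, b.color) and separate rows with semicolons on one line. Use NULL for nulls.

(1, Lens, gray, gray); (2, Bolt, blue, blue); (2, Bolt, blue, blue); (2, Bolt, blue, teal); (2, Cable, blue, blue); (2, Cable, blue, blue); (2, Cable, blue, teal); (2, Motor, teal, blue); (2, Motor, teal, blue); (2, Motor, teal, teal); (3, Chip, navy, navy); (6, Gizmo, gold, gold); (9, Sensor, red, red)

INNER JOIN keeps only pairs where the ON condition holds.
Matching on a.part_id = b.part_id.
- a (part_id=2) pairs with 3 row(s) of b.
- a (part_id=6) pairs with 1 row(s) of b.
- a (part_id=1) pairs with 1 row(s) of b.
- a (part_id=2) pairs with 3 row(s) of b.
- a (part_id=2) pairs with 3 row(s) of b.
- a (part_id=9) pairs with 1 row(s) of b.
- a (part_id=3) pairs with 1 row(s) of b.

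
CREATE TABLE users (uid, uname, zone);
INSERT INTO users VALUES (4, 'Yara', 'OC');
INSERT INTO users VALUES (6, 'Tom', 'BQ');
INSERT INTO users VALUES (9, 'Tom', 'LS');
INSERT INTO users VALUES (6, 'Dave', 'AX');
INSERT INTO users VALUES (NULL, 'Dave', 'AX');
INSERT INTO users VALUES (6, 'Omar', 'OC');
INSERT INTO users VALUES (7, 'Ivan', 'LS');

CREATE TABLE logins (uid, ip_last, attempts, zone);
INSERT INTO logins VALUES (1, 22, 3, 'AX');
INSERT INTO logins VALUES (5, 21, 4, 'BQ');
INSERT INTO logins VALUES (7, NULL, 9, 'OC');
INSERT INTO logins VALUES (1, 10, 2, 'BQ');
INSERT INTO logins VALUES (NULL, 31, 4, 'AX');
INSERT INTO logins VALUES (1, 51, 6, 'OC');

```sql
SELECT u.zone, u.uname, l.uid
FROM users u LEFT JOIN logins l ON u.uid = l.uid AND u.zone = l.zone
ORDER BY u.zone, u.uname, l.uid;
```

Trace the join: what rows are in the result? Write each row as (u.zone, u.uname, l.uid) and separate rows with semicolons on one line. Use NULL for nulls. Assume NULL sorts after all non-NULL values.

(AX, Dave, NULL); (AX, Dave, NULL); (BQ, Tom, NULL); (LS, Ivan, NULL); (LS, Tom, NULL); (OC, Omar, NULL); (OC, Yara, NULL)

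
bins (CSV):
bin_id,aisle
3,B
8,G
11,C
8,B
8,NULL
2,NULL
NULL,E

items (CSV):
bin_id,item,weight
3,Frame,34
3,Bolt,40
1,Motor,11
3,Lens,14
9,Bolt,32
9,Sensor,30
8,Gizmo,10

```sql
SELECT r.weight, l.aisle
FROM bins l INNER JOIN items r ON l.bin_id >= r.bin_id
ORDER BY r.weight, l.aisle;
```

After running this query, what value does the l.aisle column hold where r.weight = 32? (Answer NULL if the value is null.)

C

INNER JOIN keeps only pairs where the ON condition holds.
Matching on l.bin_id >= r.bin_id. A NULL in a compared column never satisfies the condition.
- bin_id=3: 4 matching r row(s), so 4 row(s) emitted.
- bin_id=8: 5 matching r row(s), so 5 row(s) emitted.
- bin_id=11: 7 matching r row(s), so 7 row(s) emitted.
- bin_id=8: 5 matching r row(s), so 5 row(s) emitted.
- bin_id=8: 5 matching r row(s), so 5 row(s) emitted.
- bin_id=2: 1 matching r row(s), so 1 row(s) emitted.
- bin_id=NULL: no matching r row, dropped.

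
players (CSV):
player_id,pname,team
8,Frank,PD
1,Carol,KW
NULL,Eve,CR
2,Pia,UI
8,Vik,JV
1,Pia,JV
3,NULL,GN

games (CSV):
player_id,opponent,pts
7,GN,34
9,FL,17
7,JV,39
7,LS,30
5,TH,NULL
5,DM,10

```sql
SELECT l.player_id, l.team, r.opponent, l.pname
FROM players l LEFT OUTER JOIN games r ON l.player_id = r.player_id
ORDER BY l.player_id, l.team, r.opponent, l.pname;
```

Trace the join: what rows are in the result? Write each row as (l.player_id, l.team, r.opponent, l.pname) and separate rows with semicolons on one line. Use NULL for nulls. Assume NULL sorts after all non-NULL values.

(1, JV, NULL, Pia); (1, KW, NULL, Carol); (2, UI, NULL, Pia); (3, GN, NULL, NULL); (8, JV, NULL, Vik); (8, PD, NULL, Frank); (NULL, CR, NULL, Eve)

LEFT JOIN keeps every row from `players`; unmatched rows get NULL for `games`'s columns.
Matching on l.player_id = r.player_id. A NULL in a compared column never satisfies the condition.
- l row (player_id=8): no match → kept, r columns NULL.
- l row (player_id=1): no match → kept, r columns NULL.
- l row (player_id=NULL): no match → kept, r columns NULL.
- l row (player_id=2): no match → kept, r columns NULL.
- l row (player_id=8): no match → kept, r columns NULL.
- l row (player_id=1): no match → kept, r columns NULL.
- l row (player_id=3): no match → kept, r columns NULL.
After projecting and ordering:
l.player_id | l.team | r.opponent | l.pname
1 | JV | NULL | Pia
1 | KW | NULL | Carol
2 | UI | NULL | Pia
3 | GN | NULL | NULL
8 | JV | NULL | Vik
8 | PD | NULL | Frank
NULL | CR | NULL | Eve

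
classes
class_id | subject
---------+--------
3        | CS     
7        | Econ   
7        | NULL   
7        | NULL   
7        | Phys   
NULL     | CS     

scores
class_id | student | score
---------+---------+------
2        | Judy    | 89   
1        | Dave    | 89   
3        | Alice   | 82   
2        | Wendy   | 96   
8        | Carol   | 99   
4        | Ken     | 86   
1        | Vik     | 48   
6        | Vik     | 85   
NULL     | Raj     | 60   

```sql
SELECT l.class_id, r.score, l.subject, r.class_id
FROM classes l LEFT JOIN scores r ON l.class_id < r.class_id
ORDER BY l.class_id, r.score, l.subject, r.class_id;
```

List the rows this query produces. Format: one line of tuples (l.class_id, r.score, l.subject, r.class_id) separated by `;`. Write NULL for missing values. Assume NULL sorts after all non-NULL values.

LEFT JOIN keeps every row from `classes`; unmatched rows get NULL for `scores`'s columns.
Matching on l.class_id < r.class_id. A NULL in a compared column never satisfies the condition.
Matched pairs: 7; unmatched l rows kept: 1.

(3, 85, CS, 6); (3, 86, CS, 4); (3, 99, CS, 8); (7, 99, Econ, 8); (7, 99, Phys, 8); (7, 99, NULL, 8); (7, 99, NULL, 8); (NULL, NULL, CS, NULL)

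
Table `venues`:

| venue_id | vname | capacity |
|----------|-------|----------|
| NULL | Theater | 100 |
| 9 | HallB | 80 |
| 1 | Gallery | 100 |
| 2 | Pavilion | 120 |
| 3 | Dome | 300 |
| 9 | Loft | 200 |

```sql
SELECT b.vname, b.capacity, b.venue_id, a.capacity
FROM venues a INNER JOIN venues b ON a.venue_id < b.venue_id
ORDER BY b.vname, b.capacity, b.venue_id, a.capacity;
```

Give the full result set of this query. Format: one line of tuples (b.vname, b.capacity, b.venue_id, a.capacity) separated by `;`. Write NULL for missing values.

(Dome, 300, 3, 100); (Dome, 300, 3, 120); (HallB, 80, 9, 100); (HallB, 80, 9, 120); (HallB, 80, 9, 300); (Loft, 200, 9, 100); (Loft, 200, 9, 120); (Loft, 200, 9, 300); (Pavilion, 120, 2, 100)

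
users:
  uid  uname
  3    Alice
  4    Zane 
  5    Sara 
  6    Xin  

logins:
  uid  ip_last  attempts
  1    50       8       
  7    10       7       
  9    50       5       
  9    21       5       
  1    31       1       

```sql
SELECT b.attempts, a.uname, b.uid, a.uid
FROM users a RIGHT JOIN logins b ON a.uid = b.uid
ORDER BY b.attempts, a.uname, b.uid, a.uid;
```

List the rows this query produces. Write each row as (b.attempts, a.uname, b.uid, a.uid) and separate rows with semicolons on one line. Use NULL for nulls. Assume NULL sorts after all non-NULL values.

RIGHT JOIN keeps every row from `logins`; unmatched rows get NULL for `users`'s columns.
Matching on a.uid = b.uid.
Matched pairs: 0; unmatched b rows kept: 5.

(1, NULL, 1, NULL); (5, NULL, 9, NULL); (5, NULL, 9, NULL); (7, NULL, 7, NULL); (8, NULL, 1, NULL)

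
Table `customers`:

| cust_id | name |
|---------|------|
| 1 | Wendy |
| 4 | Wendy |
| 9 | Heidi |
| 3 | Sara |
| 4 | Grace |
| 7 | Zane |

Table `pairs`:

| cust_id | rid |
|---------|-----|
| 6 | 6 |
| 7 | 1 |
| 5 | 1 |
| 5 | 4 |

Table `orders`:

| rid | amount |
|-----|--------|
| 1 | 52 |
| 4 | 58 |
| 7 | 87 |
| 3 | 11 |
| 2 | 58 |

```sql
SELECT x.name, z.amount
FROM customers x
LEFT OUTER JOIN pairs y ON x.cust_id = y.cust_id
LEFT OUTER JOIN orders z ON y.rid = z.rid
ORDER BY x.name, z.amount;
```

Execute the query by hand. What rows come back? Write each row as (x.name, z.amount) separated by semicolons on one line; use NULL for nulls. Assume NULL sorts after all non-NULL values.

(Grace, NULL); (Heidi, NULL); (Sara, NULL); (Wendy, NULL); (Wendy, NULL); (Zane, 52)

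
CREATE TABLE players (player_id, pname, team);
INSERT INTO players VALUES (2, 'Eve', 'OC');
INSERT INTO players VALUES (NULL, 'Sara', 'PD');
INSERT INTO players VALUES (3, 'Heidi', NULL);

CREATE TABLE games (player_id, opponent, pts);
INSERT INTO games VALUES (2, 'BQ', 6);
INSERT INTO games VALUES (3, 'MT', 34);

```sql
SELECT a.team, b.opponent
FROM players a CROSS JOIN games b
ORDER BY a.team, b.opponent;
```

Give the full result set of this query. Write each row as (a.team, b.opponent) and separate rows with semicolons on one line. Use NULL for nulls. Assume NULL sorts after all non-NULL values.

(OC, BQ); (OC, MT); (PD, BQ); (PD, MT); (NULL, BQ); (NULL, MT)

CROSS JOIN pairs every row of `players` with every row of `games`: 3 × 2 = 6 rows.
After projecting and ordering:
a.team | b.opponent
OC | BQ
OC | MT
PD | BQ
PD | MT
NULL | BQ
NULL | MT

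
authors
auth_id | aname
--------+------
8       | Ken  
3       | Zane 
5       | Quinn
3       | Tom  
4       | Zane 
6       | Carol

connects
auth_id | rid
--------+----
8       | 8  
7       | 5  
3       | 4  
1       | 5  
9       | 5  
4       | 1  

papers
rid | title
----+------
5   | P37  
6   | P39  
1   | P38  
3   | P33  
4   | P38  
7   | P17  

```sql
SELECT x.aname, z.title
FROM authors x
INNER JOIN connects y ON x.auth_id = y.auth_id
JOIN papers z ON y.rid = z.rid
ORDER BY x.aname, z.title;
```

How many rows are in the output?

Step 1 — x INNER JOIN y on auth_id → 4 row(s).
Then INNER JOIN `papers z` on rid: keep only rows whose y.rid appears in z.
Result: 3 row(s).

3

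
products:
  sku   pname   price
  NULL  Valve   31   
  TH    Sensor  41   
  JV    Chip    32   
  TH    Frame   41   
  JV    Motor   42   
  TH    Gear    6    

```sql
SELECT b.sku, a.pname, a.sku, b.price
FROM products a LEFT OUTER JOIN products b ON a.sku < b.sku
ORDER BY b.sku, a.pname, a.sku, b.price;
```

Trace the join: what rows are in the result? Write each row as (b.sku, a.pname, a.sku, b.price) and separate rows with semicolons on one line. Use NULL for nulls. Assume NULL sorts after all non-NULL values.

LEFT JOIN keeps every row from `products a`; unmatched rows get NULL for `products b`'s columns.
Matching on a.sku < b.sku. A NULL in a compared column never satisfies the condition.
- a (sku=NULL) has no partner → padded with NULL.
- a (sku=TH) has no partner → padded with NULL.
- a (sku=JV) pairs with 3 row(s) of b.
- a (sku=TH) has no partner → padded with NULL.
- a (sku=JV) pairs with 3 row(s) of b.
- a (sku=TH) has no partner → padded with NULL.
After projecting and ordering:
b.sku | a.pname | a.sku | b.price
TH | Chip | JV | 6
TH | Chip | JV | 41
TH | Chip | JV | 41
TH | Motor | JV | 6
TH | Motor | JV | 41
TH | Motor | JV | 41
NULL | Frame | TH | NULL
NULL | Gear | TH | NULL
NULL | Sensor | TH | NULL
NULL | Valve | NULL | NULL

(TH, Chip, JV, 6); (TH, Chip, JV, 41); (TH, Chip, JV, 41); (TH, Motor, JV, 6); (TH, Motor, JV, 41); (TH, Motor, JV, 41); (NULL, Frame, TH, NULL); (NULL, Gear, TH, NULL); (NULL, Sensor, TH, NULL); (NULL, Valve, NULL, NULL)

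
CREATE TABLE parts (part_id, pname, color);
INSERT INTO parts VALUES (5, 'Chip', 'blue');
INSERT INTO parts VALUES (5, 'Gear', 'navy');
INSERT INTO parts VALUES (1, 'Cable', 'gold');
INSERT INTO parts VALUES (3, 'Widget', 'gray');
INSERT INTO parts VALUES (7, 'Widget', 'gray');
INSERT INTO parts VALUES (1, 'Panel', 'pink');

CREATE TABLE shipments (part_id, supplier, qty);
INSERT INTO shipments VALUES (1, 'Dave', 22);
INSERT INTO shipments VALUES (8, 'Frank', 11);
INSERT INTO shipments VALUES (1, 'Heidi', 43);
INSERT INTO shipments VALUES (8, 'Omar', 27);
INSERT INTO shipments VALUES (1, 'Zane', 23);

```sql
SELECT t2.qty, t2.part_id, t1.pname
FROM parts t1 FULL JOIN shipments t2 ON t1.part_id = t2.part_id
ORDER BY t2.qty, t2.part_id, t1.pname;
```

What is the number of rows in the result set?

12

FULL OUTER JOIN keeps every row from both sides; unmatched rows get NULL for the other side's columns.
Matching on t1.part_id = t2.part_id.
Matched pairs: 6; unmatched t1 rows kept: 4; unmatched t2 rows kept: 2.
Total: 6 matched + 6 padded = 12 rows.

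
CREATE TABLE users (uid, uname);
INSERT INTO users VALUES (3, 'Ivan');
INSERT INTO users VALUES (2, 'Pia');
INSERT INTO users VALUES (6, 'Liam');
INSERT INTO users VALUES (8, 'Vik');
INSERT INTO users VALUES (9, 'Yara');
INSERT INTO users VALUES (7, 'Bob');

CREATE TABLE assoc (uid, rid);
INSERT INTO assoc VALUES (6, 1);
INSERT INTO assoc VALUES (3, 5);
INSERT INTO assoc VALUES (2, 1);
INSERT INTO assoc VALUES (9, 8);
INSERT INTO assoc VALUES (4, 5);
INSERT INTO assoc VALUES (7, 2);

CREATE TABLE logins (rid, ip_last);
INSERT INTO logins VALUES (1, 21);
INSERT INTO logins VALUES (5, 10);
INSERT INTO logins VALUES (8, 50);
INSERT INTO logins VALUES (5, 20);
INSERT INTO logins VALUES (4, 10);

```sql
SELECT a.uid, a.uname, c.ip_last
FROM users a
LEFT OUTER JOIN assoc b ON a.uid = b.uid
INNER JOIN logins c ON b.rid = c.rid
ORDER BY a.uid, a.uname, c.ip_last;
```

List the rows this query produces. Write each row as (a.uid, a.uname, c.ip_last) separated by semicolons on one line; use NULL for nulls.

Joins associate left-to-right: users LEFT JOIN assoc on uid gives 6 intermediate row(s).
Then INNER JOIN `logins c` on rid: keep only rows whose b.rid appears in c.

(2, Pia, 21); (3, Ivan, 10); (3, Ivan, 20); (6, Liam, 21); (9, Yara, 50)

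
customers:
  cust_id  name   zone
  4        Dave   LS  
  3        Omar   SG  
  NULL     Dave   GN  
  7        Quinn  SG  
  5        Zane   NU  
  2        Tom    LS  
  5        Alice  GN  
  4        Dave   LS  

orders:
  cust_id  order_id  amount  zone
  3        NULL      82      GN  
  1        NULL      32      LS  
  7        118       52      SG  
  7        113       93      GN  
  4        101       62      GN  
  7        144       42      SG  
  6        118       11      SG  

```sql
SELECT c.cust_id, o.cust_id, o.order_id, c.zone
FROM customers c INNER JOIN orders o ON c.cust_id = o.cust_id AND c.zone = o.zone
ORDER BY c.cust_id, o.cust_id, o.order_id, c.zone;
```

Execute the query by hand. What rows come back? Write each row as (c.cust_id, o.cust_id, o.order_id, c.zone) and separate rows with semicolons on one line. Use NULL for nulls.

(7, 7, 118, SG); (7, 7, 144, SG)

INNER JOIN keeps only pairs where the ON condition holds.
Matching on c.cust_id = o.cust_id AND c.zone = o.zone. A NULL in a compared column never satisfies the condition.
Matched pairs: 2.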